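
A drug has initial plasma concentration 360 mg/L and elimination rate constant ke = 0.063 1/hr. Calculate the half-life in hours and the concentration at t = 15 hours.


t_half = ln(2) / ke = 0.693147 / 0.063 = 11 hr
C(t) = C0 * exp(-ke*t) = 360 * exp(-0.063*15)
C(15) = 139.9 mg/L


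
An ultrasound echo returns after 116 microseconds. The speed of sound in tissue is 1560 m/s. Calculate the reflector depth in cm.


depth = c * t / 2
t = 116 us = 1.1600e-04 s
depth = 1560 * 1.1600e-04 / 2
depth = 0.09048 m = 9.048 cm


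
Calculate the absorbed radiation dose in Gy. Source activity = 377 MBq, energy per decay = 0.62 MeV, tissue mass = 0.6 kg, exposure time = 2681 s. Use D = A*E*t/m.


A = 377 MBq = 3.7700e+08 Bq
E = 0.62 MeV = 9.9324e-14 J
D = A*E*t/m = 3.7700e+08*9.9324e-14*2681/0.6
D = 0.1673 Gy


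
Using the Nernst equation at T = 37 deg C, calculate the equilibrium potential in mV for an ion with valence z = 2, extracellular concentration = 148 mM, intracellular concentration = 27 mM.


E = (RT/(zF)) * ln(C_out/C_in)
T = 37 + 273.15 = 310.15 K
E = (8.314 * 310.15 / (2 * 96485)) * ln(148/27)
E = 22.73 mV


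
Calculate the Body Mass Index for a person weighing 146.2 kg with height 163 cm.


BMI = weight / height^2
height = 163 cm = 1.63 m
BMI = 146.2 / 1.63^2
BMI = 55.03 kg/m^2


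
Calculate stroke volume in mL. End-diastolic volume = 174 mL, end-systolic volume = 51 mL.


SV = EDV - ESV
SV = 174 - 51
SV = 123 mL


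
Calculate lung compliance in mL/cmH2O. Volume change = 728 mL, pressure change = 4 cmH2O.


C = dV / dP
C = 728 / 4
C = 182 mL/cmH2O


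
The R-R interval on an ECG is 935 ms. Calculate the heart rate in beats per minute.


HR = 60 / RR_interval(s)
RR = 935 ms = 0.935 s
HR = 60 / 0.935 = 64.17 bpm


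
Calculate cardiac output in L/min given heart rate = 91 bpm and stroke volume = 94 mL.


CO = HR * SV
CO = 91 * 94 / 1000
CO = 8.554 L/min


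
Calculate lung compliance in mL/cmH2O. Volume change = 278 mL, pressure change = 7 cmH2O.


C = dV / dP
C = 278 / 7
C = 39.71 mL/cmH2O


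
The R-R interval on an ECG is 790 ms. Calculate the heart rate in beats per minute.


HR = 60 / RR_interval(s)
RR = 790 ms = 0.79 s
HR = 60 / 0.79 = 75.95 bpm


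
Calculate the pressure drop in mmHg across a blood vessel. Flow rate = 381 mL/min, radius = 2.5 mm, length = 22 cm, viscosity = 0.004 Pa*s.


dP = 8*mu*L*Q / (pi*r^4)
Q = 381 mL/min = 6.35e-06 m^3/s
dP = 364.281 Pa = 364.281 / 133.322 mmHg = 2.732 mmHg


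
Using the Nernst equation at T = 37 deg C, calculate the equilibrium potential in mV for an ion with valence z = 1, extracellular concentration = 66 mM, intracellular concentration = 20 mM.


E = (RT/(zF)) * ln(C_out/C_in)
T = 37 + 273.15 = 310.15 K
E = (8.314 * 310.15 / (1 * 96485)) * ln(66/20)
E = 31.91 mV


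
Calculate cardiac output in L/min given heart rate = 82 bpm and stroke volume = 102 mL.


CO = HR * SV
CO = 82 * 102 / 1000
CO = 8.364 L/min


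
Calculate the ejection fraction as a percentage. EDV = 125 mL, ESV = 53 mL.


SV = EDV - ESV = 125 - 53 = 72 mL
EF = SV/EDV * 100 = 72/125 * 100
EF = 57.6%


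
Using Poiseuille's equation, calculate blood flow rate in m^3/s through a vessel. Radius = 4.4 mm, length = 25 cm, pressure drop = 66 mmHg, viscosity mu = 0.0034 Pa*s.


Q = pi*r^4*dP / (8*mu*L)
r = 0.0044 m, L = 0.25 m
dP = 66 mmHg = 8799.252 Pa
Q = 0.001524 m^3/s


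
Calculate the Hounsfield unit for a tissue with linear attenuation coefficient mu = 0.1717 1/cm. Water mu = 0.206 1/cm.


HU = ((mu_tissue - mu_water) / mu_water) * 1000
HU = ((0.1717 - 0.206) / 0.206) * 1000
HU = -166.5


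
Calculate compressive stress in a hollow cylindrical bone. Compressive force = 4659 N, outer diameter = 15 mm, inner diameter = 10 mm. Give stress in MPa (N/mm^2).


A = pi*(r_o^2 - r_i^2)
r_o = 7.5 mm, r_i = 5 mm
A = 98.1748 mm^2
sigma = F/A = 4659 / 98.1748
sigma = 47.46 MPa


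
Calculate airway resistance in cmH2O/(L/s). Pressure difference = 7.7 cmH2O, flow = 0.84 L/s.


R = dP / flow
R = 7.7 / 0.84
R = 9.167 cmH2O/(L/s)


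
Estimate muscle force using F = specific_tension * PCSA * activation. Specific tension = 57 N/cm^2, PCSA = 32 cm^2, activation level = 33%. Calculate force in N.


F = sigma * PCSA * activation
F = 57 * 32 * 0.33
F = 601.9 N


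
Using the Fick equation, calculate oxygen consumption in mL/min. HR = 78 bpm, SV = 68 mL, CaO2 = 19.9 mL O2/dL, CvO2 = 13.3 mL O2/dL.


CO = HR*SV = 78*68/1000 = 5.304 L/min
a-v O2 diff = 19.9 - 13.3 = 6.6 mL/dL
VO2 = CO * (CaO2-CvO2) * 10 dL/L
VO2 = 5.304 * 6.6 * 10
VO2 = 350.1 mL/min


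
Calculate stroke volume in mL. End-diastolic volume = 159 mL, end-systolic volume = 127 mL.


SV = EDV - ESV
SV = 159 - 127
SV = 32 mL


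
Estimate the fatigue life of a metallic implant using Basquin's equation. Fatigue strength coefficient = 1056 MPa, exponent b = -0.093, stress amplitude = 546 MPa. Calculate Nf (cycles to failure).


sigma_a = sigma_f' * (2Nf)^b
2Nf = (sigma_a/sigma_f')^(1/b)
2Nf = (546/1056)^(1/-0.093)
2Nf = 1203.1958
Nf = 601.6


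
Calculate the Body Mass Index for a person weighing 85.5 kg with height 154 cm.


BMI = weight / height^2
height = 154 cm = 1.54 m
BMI = 85.5 / 1.54^2
BMI = 36.05 kg/m^2


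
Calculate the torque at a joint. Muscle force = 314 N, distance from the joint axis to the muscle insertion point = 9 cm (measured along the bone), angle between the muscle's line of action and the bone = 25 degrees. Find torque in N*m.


Torque = F * d * sin(theta)   (moment arm = d*sin(theta))
d = 9 cm = 0.09 m
Torque = 314 * 0.09 * sin(25)
Torque = 11.94 N*m


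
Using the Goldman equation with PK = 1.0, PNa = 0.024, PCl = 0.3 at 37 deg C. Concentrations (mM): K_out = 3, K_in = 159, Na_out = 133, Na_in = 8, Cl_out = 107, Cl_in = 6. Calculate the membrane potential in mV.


Vm = (RT/F)*ln((PK*Ko + PNa*Nao + PCl*Cli)/(PK*Ki + PNa*Nai + PCl*Clo))
Numer = 7.992, Denom = 191.292
Vm = -84.86 mV


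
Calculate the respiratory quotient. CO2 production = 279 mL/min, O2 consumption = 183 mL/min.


RQ = VCO2 / VO2
RQ = 279 / 183
RQ = 1.525


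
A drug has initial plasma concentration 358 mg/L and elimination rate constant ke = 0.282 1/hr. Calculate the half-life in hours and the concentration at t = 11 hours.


t_half = ln(2) / ke = 0.693147 / 0.282 = 2.458 hr
C(t) = C0 * exp(-ke*t) = 358 * exp(-0.282*11)
C(11) = 16.1 mg/L


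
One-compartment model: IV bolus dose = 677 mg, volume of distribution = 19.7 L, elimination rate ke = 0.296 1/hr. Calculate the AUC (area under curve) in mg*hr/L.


C0 = Dose/Vd = 677/19.7 = 34.3655 mg/L
AUC = C0/ke = 34.3655/0.296
AUC = 116.1 mg*hr/L


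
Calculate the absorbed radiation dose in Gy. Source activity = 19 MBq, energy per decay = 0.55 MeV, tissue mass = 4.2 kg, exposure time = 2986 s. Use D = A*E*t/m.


A = 19 MBq = 1.9000e+07 Bq
E = 0.55 MeV = 8.811e-14 J
D = A*E*t/m = 1.9000e+07*8.811e-14*2986/4.2
D = 0.00119 Gy


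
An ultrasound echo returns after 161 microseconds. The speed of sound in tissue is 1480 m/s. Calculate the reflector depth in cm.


depth = c * t / 2
t = 161 us = 1.6100e-04 s
depth = 1480 * 1.6100e-04 / 2
depth = 0.11914 m = 11.914 cm


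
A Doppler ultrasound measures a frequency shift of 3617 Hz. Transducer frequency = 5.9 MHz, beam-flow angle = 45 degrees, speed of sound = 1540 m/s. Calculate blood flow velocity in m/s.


v = fd * c / (2 * f0 * cos(theta))
v = 3617 * 1540 / (2 * 5.9000e+06 * cos(45))
v = 0.6676 m/s


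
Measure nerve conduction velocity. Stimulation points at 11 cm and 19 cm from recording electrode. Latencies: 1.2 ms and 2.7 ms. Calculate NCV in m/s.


Distance = (19 - 11) / 100 = 0.08 m
dt = (2.7 - 1.2) / 1000 = 0.0015 s
NCV = dist / dt = 53.33 m/s


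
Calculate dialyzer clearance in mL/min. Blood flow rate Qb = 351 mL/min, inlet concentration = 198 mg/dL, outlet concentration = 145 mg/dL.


K = Qb * (Cb_in - Cb_out) / Cb_in
K = 351 * (198 - 145) / 198
K = 93.95 mL/min


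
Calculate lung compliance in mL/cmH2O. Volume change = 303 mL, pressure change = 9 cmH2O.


C = dV / dP
C = 303 / 9
C = 33.67 mL/cmH2O


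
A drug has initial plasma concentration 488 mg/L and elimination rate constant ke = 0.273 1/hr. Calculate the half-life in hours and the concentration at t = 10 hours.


t_half = ln(2) / ke = 0.693147 / 0.273 = 2.539 hr
C(t) = C0 * exp(-ke*t) = 488 * exp(-0.273*10)
C(10) = 31.83 mg/L


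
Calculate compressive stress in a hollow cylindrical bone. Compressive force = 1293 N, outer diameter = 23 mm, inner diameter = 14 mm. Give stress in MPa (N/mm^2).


A = pi*(r_o^2 - r_i^2)
r_o = 11.5 mm, r_i = 7 mm
A = 261.538 mm^2
sigma = F/A = 1293 / 261.538
sigma = 4.944 MPa


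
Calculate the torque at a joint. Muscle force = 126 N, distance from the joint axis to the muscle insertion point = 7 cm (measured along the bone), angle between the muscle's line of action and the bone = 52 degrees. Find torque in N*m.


Torque = F * d * sin(theta)   (moment arm = d*sin(theta))
d = 7 cm = 0.07 m
Torque = 126 * 0.07 * sin(52)
Torque = 6.95 N*m


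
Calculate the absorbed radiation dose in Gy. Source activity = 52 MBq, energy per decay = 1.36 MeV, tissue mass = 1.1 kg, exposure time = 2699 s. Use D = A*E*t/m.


A = 52 MBq = 5.2000e+07 Bq
E = 1.36 MeV = 2.17872e-13 J
D = A*E*t/m = 5.2000e+07*2.17872e-13*2699/1.1
D = 0.0278 Gy


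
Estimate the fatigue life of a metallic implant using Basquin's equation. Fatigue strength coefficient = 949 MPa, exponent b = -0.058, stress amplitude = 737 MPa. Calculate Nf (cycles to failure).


sigma_a = sigma_f' * (2Nf)^b
2Nf = (sigma_a/sigma_f')^(1/b)
2Nf = (737/949)^(1/-0.058)
2Nf = 78.177442
Nf = 39.09


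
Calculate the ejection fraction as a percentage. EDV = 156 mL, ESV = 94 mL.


SV = EDV - ESV = 156 - 94 = 62 mL
EF = SV/EDV * 100 = 62/156 * 100
EF = 39.74%


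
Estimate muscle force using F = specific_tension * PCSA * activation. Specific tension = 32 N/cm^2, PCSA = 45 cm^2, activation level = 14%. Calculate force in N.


F = sigma * PCSA * activation
F = 32 * 45 * 0.14
F = 201.6 N


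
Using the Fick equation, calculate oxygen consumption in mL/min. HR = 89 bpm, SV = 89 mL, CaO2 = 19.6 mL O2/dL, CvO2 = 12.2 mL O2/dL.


CO = HR*SV = 89*89/1000 = 7.921 L/min
a-v O2 diff = 19.6 - 12.2 = 7.4 mL/dL
VO2 = CO * (CaO2-CvO2) * 10 dL/L
VO2 = 7.921 * 7.4 * 10
VO2 = 586.2 mL/min


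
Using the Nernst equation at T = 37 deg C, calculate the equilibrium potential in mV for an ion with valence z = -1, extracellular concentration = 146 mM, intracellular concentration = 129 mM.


E = (RT/(zF)) * ln(C_out/C_in)
T = 37 + 273.15 = 310.15 K
E = (8.314 * 310.15 / (-1 * 96485)) * ln(146/129)
E = -3.308 mV


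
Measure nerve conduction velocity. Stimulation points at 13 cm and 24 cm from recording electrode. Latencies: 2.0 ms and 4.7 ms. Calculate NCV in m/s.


Distance = (24 - 13) / 100 = 0.11 m
dt = (4.7 - 2.0) / 1000 = 0.0027 s
NCV = dist / dt = 40.74 m/s


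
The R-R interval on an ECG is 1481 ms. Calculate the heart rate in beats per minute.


HR = 60 / RR_interval(s)
RR = 1481 ms = 1.481 s
HR = 60 / 1.481 = 40.51 bpm


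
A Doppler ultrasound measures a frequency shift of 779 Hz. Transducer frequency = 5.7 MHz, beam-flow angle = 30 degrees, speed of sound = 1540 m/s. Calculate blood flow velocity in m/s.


v = fd * c / (2 * f0 * cos(theta))
v = 779 * 1540 / (2 * 5.7000e+06 * cos(30))
v = 0.1215 m/s


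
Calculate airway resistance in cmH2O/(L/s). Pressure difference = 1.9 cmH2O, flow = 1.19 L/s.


R = dP / flow
R = 1.9 / 1.19
R = 1.597 cmH2O/(L/s)


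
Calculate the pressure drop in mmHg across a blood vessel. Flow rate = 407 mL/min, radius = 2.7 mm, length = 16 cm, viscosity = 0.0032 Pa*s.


dP = 8*mu*L*Q / (pi*r^4)
Q = 407 mL/min = 6.78333e-06 m^3/s
dP = 166.417 Pa = 166.417 / 133.322 mmHg = 1.248 mmHg


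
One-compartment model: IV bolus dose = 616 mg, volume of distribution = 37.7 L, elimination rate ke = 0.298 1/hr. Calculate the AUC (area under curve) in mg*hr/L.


C0 = Dose/Vd = 616/37.7 = 16.3395 mg/L
AUC = C0/ke = 16.3395/0.298
AUC = 54.83 mg*hr/L


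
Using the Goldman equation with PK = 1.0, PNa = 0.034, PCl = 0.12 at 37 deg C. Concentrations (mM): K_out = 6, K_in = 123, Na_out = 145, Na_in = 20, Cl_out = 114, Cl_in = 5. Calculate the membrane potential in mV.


Vm = (RT/F)*ln((PK*Ko + PNa*Nao + PCl*Cli)/(PK*Ki + PNa*Nai + PCl*Clo))
Numer = 11.53, Denom = 137.36
Vm = -66.22 mV


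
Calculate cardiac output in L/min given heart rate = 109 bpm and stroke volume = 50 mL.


CO = HR * SV
CO = 109 * 50 / 1000
CO = 5.45 L/min


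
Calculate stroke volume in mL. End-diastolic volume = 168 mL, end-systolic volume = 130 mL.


SV = EDV - ESV
SV = 168 - 130
SV = 38 mL


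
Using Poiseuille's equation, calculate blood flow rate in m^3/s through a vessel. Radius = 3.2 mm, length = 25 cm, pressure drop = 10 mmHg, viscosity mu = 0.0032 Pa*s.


Q = pi*r^4*dP / (8*mu*L)
r = 0.0032 m, L = 0.25 m
dP = 10 mmHg = 1333.22 Pa
Q = 6.8623e-05 m^3/s


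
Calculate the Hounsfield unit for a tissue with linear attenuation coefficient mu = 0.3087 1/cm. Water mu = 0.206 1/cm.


HU = ((mu_tissue - mu_water) / mu_water) * 1000
HU = ((0.3087 - 0.206) / 0.206) * 1000
HU = 498.5


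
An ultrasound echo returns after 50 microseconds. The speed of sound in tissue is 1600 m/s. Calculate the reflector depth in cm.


depth = c * t / 2
t = 50 us = 5.0000e-05 s
depth = 1600 * 5.0000e-05 / 2
depth = 0.04 m = 4 cm


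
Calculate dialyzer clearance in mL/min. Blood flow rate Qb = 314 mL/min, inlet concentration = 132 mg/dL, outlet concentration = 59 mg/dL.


K = Qb * (Cb_in - Cb_out) / Cb_in
K = 314 * (132 - 59) / 132
K = 173.7 mL/min


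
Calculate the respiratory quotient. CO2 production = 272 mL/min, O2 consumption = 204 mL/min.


RQ = VCO2 / VO2
RQ = 272 / 204
RQ = 1.333


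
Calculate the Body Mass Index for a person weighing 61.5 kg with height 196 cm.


BMI = weight / height^2
height = 196 cm = 1.96 m
BMI = 61.5 / 1.96^2
BMI = 16.01 kg/m^2


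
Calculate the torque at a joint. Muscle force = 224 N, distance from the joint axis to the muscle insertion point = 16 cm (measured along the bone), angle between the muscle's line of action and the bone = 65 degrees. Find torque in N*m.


Torque = F * d * sin(theta)   (moment arm = d*sin(theta))
d = 16 cm = 0.16 m
Torque = 224 * 0.16 * sin(65)
Torque = 32.48 N*m


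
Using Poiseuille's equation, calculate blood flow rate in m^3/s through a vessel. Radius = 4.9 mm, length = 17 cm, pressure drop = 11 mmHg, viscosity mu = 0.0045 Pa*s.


Q = pi*r^4*dP / (8*mu*L)
r = 0.0049 m, L = 0.17 m
dP = 11 mmHg = 1466.542 Pa
Q = 4.3399e-04 m^3/s


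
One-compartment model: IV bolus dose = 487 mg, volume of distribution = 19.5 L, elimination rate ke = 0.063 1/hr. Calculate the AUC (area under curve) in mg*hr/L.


C0 = Dose/Vd = 487/19.5 = 24.9744 mg/L
AUC = C0/ke = 24.9744/0.063
AUC = 396.4 mg*hr/L


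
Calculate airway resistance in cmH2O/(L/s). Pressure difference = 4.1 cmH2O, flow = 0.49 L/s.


R = dP / flow
R = 4.1 / 0.49
R = 8.367 cmH2O/(L/s)


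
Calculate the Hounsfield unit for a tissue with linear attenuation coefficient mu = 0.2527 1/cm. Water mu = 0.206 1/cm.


HU = ((mu_tissue - mu_water) / mu_water) * 1000
HU = ((0.2527 - 0.206) / 0.206) * 1000
HU = 226.7


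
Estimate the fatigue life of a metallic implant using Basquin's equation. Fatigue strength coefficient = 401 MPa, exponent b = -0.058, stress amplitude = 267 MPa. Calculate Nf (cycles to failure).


sigma_a = sigma_f' * (2Nf)^b
2Nf = (sigma_a/sigma_f')^(1/b)
2Nf = (267/401)^(1/-0.058)
2Nf = 1110.193
Nf = 555.1


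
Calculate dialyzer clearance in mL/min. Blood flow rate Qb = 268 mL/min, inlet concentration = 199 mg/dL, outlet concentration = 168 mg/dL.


K = Qb * (Cb_in - Cb_out) / Cb_in
K = 268 * (199 - 168) / 199
K = 41.75 mL/min


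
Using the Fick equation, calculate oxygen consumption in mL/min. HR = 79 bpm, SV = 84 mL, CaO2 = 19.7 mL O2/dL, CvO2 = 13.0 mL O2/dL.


CO = HR*SV = 79*84/1000 = 6.636 L/min
a-v O2 diff = 19.7 - 13.0 = 6.7 mL/dL
VO2 = CO * (CaO2-CvO2) * 10 dL/L
VO2 = 6.636 * 6.7 * 10
VO2 = 444.6 mL/min


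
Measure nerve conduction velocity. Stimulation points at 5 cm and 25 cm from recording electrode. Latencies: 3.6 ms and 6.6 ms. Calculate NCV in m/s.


Distance = (25 - 5) / 100 = 0.2 m
dt = (6.6 - 3.6) / 1000 = 0.003 s
NCV = dist / dt = 66.67 m/s


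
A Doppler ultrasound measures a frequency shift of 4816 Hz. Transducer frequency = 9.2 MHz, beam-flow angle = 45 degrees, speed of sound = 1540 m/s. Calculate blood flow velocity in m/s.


v = fd * c / (2 * f0 * cos(theta))
v = 4816 * 1540 / (2 * 9.2000e+06 * cos(45))
v = 0.57 m/s


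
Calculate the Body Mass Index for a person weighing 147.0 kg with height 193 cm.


BMI = weight / height^2
height = 193 cm = 1.93 m
BMI = 147.0 / 1.93^2
BMI = 39.46 kg/m^2


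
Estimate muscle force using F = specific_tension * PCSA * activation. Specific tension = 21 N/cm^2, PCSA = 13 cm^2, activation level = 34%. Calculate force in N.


F = sigma * PCSA * activation
F = 21 * 13 * 0.34
F = 92.82 N


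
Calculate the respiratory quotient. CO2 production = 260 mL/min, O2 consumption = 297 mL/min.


RQ = VCO2 / VO2
RQ = 260 / 297
RQ = 0.8754


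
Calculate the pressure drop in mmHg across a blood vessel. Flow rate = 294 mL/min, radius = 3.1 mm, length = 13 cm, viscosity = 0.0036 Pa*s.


dP = 8*mu*L*Q / (pi*r^4)
Q = 294 mL/min = 4.9e-06 m^3/s
dP = 63.2318 Pa = 63.2318 / 133.322 mmHg = 0.4743 mmHg


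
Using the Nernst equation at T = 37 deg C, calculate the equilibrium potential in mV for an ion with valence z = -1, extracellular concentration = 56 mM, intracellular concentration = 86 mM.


E = (RT/(zF)) * ln(C_out/C_in)
T = 37 + 273.15 = 310.15 K
E = (8.314 * 310.15 / (-1 * 96485)) * ln(56/86)
E = 11.47 mV


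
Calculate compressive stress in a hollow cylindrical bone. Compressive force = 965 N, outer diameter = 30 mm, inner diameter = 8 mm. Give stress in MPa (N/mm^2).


A = pi*(r_o^2 - r_i^2)
r_o = 15 mm, r_i = 4 mm
A = 656.593 mm^2
sigma = F/A = 965 / 656.593
sigma = 1.47 MPa


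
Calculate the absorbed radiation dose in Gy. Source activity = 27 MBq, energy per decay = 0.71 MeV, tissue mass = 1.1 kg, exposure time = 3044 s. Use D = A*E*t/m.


A = 27 MBq = 2.7000e+07 Bq
E = 0.71 MeV = 1.13742e-13 J
D = A*E*t/m = 2.7000e+07*1.13742e-13*3044/1.1
D = 0.008498 Gy


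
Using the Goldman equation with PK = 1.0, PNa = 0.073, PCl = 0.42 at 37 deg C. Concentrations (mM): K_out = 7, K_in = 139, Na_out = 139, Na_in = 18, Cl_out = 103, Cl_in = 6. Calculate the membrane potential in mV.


Vm = (RT/F)*ln((PK*Ko + PNa*Nao + PCl*Cli)/(PK*Ki + PNa*Nai + PCl*Clo))
Numer = 19.667, Denom = 183.574
Vm = -59.7 mV


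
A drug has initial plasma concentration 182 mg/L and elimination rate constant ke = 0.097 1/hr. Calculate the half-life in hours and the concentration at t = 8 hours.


t_half = ln(2) / ke = 0.693147 / 0.097 = 7.146 hr
C(t) = C0 * exp(-ke*t) = 182 * exp(-0.097*8)
C(8) = 83.76 mg/L


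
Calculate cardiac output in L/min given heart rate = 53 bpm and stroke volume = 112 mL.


CO = HR * SV
CO = 53 * 112 / 1000
CO = 5.936 L/min


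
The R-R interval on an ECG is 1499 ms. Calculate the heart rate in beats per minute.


HR = 60 / RR_interval(s)
RR = 1499 ms = 1.499 s
HR = 60 / 1.499 = 40.03 bpm


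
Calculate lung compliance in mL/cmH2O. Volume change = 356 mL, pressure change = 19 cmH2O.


C = dV / dP
C = 356 / 19
C = 18.74 mL/cmH2O


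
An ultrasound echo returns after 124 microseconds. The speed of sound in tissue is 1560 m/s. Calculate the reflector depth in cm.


depth = c * t / 2
t = 124 us = 1.2400e-04 s
depth = 1560 * 1.2400e-04 / 2
depth = 0.09672 m = 9.672 cm


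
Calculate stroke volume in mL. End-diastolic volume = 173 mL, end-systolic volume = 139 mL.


SV = EDV - ESV
SV = 173 - 139
SV = 34 mL


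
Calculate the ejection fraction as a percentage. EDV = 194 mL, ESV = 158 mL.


SV = EDV - ESV = 194 - 158 = 36 mL
EF = SV/EDV * 100 = 36/194 * 100
EF = 18.56%


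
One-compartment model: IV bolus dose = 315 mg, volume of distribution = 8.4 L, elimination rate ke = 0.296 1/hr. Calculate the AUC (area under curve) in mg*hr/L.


C0 = Dose/Vd = 315/8.4 = 37.5 mg/L
AUC = C0/ke = 37.5/0.296
AUC = 126.7 mg*hr/L


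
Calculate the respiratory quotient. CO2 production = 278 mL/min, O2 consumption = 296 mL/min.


RQ = VCO2 / VO2
RQ = 278 / 296
RQ = 0.9392


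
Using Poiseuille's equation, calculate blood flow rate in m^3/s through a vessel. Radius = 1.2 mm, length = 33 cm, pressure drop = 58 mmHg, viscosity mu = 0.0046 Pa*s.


Q = pi*r^4*dP / (8*mu*L)
r = 0.0012 m, L = 0.33 m
dP = 58 mmHg = 7732.676 Pa
Q = 4.1480e-06 m^3/s


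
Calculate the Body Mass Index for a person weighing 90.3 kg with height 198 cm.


BMI = weight / height^2
height = 198 cm = 1.98 m
BMI = 90.3 / 1.98^2
BMI = 23.03 kg/m^2


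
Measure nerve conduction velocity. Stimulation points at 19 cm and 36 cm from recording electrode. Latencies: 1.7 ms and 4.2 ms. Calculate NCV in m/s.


Distance = (36 - 19) / 100 = 0.17 m
dt = (4.2 - 1.7) / 1000 = 0.0025 s
NCV = dist / dt = 68 m/s


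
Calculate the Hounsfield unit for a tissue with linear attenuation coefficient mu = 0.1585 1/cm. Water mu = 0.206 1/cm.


HU = ((mu_tissue - mu_water) / mu_water) * 1000
HU = ((0.1585 - 0.206) / 0.206) * 1000
HU = -230.6


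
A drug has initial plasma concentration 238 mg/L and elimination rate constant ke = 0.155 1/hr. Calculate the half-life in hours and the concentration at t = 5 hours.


t_half = ln(2) / ke = 0.693147 / 0.155 = 4.472 hr
C(t) = C0 * exp(-ke*t) = 238 * exp(-0.155*5)
C(5) = 109.6 mg/L


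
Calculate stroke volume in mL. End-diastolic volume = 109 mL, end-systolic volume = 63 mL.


SV = EDV - ESV
SV = 109 - 63
SV = 46 mL


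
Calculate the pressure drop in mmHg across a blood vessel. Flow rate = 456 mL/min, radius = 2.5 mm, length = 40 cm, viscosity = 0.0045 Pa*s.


dP = 8*mu*L*Q / (pi*r^4)
Q = 456 mL/min = 7.6e-06 m^3/s
dP = 891.797 Pa = 891.797 / 133.322 mmHg = 6.689 mmHg


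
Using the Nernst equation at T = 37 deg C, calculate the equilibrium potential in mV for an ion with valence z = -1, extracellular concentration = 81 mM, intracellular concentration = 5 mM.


E = (RT/(zF)) * ln(C_out/C_in)
T = 37 + 273.15 = 310.15 K
E = (8.314 * 310.15 / (-1 * 96485)) * ln(81/5)
E = -74.43 mV


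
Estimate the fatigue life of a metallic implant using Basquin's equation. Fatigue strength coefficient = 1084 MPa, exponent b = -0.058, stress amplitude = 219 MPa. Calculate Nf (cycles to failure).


sigma_a = sigma_f' * (2Nf)^b
2Nf = (sigma_a/sigma_f')^(1/b)
2Nf = (219/1084)^(1/-0.058)
2Nf = 9.4537983e+11
Nf = 4.7269e+11


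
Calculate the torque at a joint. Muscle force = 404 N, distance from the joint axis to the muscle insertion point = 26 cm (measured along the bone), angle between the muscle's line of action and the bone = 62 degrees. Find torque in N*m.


Torque = F * d * sin(theta)   (moment arm = d*sin(theta))
d = 26 cm = 0.26 m
Torque = 404 * 0.26 * sin(62)
Torque = 92.74 N*m


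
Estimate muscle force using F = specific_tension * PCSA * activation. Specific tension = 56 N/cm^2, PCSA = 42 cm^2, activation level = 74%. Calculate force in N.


F = sigma * PCSA * activation
F = 56 * 42 * 0.74
F = 1740 N


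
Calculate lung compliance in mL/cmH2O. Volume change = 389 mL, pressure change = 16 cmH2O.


C = dV / dP
C = 389 / 16
C = 24.31 mL/cmH2O


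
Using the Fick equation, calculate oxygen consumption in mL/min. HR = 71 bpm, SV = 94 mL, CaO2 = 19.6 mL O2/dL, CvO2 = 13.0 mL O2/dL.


CO = HR*SV = 71*94/1000 = 6.674 L/min
a-v O2 diff = 19.6 - 13.0 = 6.6 mL/dL
VO2 = CO * (CaO2-CvO2) * 10 dL/L
VO2 = 6.674 * 6.6 * 10
VO2 = 440.5 mL/min


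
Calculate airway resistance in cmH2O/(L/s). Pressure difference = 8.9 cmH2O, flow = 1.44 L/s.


R = dP / flow
R = 8.9 / 1.44
R = 6.181 cmH2O/(L/s)


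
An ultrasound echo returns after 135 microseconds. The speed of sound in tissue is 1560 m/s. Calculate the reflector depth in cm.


depth = c * t / 2
t = 135 us = 1.3500e-04 s
depth = 1560 * 1.3500e-04 / 2
depth = 0.1053 m = 10.53 cm


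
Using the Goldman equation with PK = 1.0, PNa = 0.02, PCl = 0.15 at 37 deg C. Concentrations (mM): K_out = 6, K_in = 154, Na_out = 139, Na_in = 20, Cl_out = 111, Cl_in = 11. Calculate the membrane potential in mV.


Vm = (RT/F)*ln((PK*Ko + PNa*Nao + PCl*Cli)/(PK*Ki + PNa*Nai + PCl*Clo))
Numer = 10.43, Denom = 171.05
Vm = -74.76 mV


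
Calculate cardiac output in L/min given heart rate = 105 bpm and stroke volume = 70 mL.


CO = HR * SV
CO = 105 * 70 / 1000
CO = 7.35 L/min


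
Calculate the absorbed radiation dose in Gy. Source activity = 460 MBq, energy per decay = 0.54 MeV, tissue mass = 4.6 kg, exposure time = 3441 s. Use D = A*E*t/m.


A = 460 MBq = 4.6000e+08 Bq
E = 0.54 MeV = 8.6508e-14 J
D = A*E*t/m = 4.6000e+08*8.6508e-14*3441/4.6
D = 0.02977 Gy


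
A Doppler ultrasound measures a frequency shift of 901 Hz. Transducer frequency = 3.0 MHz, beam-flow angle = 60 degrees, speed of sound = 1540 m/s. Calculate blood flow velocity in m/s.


v = fd * c / (2 * f0 * cos(theta))
v = 901 * 1540 / (2 * 3.0000e+06 * cos(60))
v = 0.4625 m/s


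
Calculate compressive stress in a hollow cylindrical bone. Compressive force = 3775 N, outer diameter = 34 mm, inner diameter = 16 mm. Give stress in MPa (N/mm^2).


A = pi*(r_o^2 - r_i^2)
r_o = 17 mm, r_i = 8 mm
A = 706.858 mm^2
sigma = F/A = 3775 / 706.858
sigma = 5.341 MPa


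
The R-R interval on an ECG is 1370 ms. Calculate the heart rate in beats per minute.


HR = 60 / RR_interval(s)
RR = 1370 ms = 1.37 s
HR = 60 / 1.37 = 43.8 bpm


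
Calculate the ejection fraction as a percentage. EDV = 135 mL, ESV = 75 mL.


SV = EDV - ESV = 135 - 75 = 60 mL
EF = SV/EDV * 100 = 60/135 * 100
EF = 44.44%


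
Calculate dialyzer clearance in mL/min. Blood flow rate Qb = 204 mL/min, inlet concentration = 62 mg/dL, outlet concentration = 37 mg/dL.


K = Qb * (Cb_in - Cb_out) / Cb_in
K = 204 * (62 - 37) / 62
K = 82.26 mL/min


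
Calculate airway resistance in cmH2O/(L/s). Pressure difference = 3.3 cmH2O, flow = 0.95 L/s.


R = dP / flow
R = 3.3 / 0.95
R = 3.474 cmH2O/(L/s)


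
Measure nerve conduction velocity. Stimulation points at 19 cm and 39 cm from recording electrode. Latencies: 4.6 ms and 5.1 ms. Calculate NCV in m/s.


Distance = (39 - 19) / 100 = 0.2 m
dt = (5.1 - 4.6) / 1000 = 5.0000e-04 s
NCV = dist / dt = 400 m/s


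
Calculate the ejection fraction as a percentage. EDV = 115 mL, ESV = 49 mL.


SV = EDV - ESV = 115 - 49 = 66 mL
EF = SV/EDV * 100 = 66/115 * 100
EF = 57.39%


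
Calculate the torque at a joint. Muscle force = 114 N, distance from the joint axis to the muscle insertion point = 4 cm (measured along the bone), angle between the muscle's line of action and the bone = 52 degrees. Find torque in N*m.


Torque = F * d * sin(theta)   (moment arm = d*sin(theta))
d = 4 cm = 0.04 m
Torque = 114 * 0.04 * sin(52)
Torque = 3.593 N*m


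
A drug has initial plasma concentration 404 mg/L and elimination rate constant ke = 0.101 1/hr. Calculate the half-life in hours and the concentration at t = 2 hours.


t_half = ln(2) / ke = 0.693147 / 0.101 = 6.863 hr
C(t) = C0 * exp(-ke*t) = 404 * exp(-0.101*2)
C(2) = 330.1 mg/L


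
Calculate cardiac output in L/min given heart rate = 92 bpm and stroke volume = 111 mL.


CO = HR * SV
CO = 92 * 111 / 1000
CO = 10.21 L/min


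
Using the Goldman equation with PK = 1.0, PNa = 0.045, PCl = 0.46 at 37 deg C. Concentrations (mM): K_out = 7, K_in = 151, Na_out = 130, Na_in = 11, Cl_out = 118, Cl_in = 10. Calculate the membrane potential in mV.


Vm = (RT/F)*ln((PK*Ko + PNa*Nao + PCl*Cli)/(PK*Ki + PNa*Nai + PCl*Clo))
Numer = 17.45, Denom = 205.775
Vm = -65.94 mV


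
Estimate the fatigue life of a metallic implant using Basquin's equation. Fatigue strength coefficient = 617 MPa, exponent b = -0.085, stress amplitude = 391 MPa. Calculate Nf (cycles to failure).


sigma_a = sigma_f' * (2Nf)^b
2Nf = (sigma_a/sigma_f')^(1/b)
2Nf = (391/617)^(1/-0.085)
2Nf = 214.13474
Nf = 107.1


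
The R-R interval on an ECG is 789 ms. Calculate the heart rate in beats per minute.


HR = 60 / RR_interval(s)
RR = 789 ms = 0.789 s
HR = 60 / 0.789 = 76.05 bpm


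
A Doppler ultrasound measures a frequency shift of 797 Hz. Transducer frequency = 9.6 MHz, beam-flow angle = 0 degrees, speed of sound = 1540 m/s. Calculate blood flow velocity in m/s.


v = fd * c / (2 * f0 * cos(theta))
v = 797 * 1540 / (2 * 9.6000e+06 * cos(0))
v = 0.06393 m/s


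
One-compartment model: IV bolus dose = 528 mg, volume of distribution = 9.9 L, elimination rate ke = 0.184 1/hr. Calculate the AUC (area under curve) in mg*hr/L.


C0 = Dose/Vd = 528/9.9 = 53.3333 mg/L
AUC = C0/ke = 53.3333/0.184
AUC = 289.9 mg*hr/L


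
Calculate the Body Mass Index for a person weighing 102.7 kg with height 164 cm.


BMI = weight / height^2
height = 164 cm = 1.64 m
BMI = 102.7 / 1.64^2
BMI = 38.18 kg/m^2


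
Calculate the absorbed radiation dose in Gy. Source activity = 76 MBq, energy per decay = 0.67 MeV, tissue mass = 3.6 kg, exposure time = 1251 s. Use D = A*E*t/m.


A = 76 MBq = 7.6000e+07 Bq
E = 0.67 MeV = 1.07334e-13 J
D = A*E*t/m = 7.6000e+07*1.07334e-13*1251/3.6
D = 0.002835 Gy


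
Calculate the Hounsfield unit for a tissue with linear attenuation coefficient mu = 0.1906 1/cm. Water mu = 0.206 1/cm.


HU = ((mu_tissue - mu_water) / mu_water) * 1000
HU = ((0.1906 - 0.206) / 0.206) * 1000
HU = -74.76


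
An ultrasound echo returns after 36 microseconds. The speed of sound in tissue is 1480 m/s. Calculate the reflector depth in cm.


depth = c * t / 2
t = 36 us = 3.6000e-05 s
depth = 1480 * 3.6000e-05 / 2
depth = 0.02664 m = 2.664 cm


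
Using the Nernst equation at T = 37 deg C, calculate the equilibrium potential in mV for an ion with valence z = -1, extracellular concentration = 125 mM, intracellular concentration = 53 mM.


E = (RT/(zF)) * ln(C_out/C_in)
T = 37 + 273.15 = 310.15 K
E = (8.314 * 310.15 / (-1 * 96485)) * ln(125/53)
E = -22.93 mV


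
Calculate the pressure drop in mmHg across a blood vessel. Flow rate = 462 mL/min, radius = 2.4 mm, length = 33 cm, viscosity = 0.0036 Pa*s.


dP = 8*mu*L*Q / (pi*r^4)
Q = 462 mL/min = 7.7e-06 m^3/s
dP = 702.105 Pa = 702.105 / 133.322 mmHg = 5.266 mmHg


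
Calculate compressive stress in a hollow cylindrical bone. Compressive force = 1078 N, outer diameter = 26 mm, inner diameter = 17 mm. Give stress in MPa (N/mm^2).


A = pi*(r_o^2 - r_i^2)
r_o = 13 mm, r_i = 8.5 mm
A = 303.949 mm^2
sigma = F/A = 1078 / 303.949
sigma = 3.547 MPa


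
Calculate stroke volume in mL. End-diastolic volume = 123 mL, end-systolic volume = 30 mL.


SV = EDV - ESV
SV = 123 - 30
SV = 93 mL


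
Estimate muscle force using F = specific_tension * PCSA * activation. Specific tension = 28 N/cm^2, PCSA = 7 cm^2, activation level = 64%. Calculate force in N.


F = sigma * PCSA * activation
F = 28 * 7 * 0.64
F = 125.4 N


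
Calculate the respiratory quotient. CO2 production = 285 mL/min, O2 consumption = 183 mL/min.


RQ = VCO2 / VO2
RQ = 285 / 183
RQ = 1.557


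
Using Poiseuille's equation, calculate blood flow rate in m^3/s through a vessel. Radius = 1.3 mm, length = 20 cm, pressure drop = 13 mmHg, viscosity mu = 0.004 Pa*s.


Q = pi*r^4*dP / (8*mu*L)
r = 0.0013 m, L = 0.2 m
dP = 13 mmHg = 1733.186 Pa
Q = 2.4299e-06 m^3/s


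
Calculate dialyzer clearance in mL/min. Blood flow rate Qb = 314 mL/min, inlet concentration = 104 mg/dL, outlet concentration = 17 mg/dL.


K = Qb * (Cb_in - Cb_out) / Cb_in
K = 314 * (104 - 17) / 104
K = 262.7 mL/min


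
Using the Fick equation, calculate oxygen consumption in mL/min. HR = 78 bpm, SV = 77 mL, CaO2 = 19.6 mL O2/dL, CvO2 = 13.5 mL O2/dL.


CO = HR*SV = 78*77/1000 = 6.006 L/min
a-v O2 diff = 19.6 - 13.5 = 6.1 mL/dL
VO2 = CO * (CaO2-CvO2) * 10 dL/L
VO2 = 6.006 * 6.1 * 10
VO2 = 366.4 mL/min


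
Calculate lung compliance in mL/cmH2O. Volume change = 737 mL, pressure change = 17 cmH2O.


C = dV / dP
C = 737 / 17
C = 43.35 mL/cmH2O


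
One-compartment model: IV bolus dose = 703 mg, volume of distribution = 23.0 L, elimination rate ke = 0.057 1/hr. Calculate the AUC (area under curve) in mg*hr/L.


C0 = Dose/Vd = 703/23.0 = 30.5652 mg/L
AUC = C0/ke = 30.5652/0.057
AUC = 536.2 mg*hr/L


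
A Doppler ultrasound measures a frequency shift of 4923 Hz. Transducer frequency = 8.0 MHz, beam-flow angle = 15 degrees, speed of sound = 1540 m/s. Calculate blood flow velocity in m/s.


v = fd * c / (2 * f0 * cos(theta))
v = 4923 * 1540 / (2 * 8.0000e+06 * cos(15))
v = 0.4906 m/s


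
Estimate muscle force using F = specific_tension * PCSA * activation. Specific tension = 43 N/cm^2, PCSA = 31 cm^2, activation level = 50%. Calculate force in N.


F = sigma * PCSA * activation
F = 43 * 31 * 0.5
F = 666.5 N


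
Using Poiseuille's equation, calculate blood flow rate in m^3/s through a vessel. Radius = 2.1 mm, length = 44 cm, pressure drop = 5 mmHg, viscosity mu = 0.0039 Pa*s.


Q = pi*r^4*dP / (8*mu*L)
r = 0.0021 m, L = 0.44 m
dP = 5 mmHg = 666.61 Pa
Q = 2.9668e-06 m^3/s


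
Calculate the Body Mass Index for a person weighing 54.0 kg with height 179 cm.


BMI = weight / height^2
height = 179 cm = 1.79 m
BMI = 54.0 / 1.79^2
BMI = 16.85 kg/m^2


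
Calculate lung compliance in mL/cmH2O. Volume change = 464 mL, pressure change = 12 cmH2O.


C = dV / dP
C = 464 / 12
C = 38.67 mL/cmH2O


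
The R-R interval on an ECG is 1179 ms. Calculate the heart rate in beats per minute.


HR = 60 / RR_interval(s)
RR = 1179 ms = 1.179 s
HR = 60 / 1.179 = 50.89 bpm


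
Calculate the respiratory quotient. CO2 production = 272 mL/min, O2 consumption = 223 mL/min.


RQ = VCO2 / VO2
RQ = 272 / 223
RQ = 1.22


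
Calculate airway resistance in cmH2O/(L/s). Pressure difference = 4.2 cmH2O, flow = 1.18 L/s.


R = dP / flow
R = 4.2 / 1.18
R = 3.559 cmH2O/(L/s)


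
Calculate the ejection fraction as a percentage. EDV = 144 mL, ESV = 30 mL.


SV = EDV - ESV = 144 - 30 = 114 mL
EF = SV/EDV * 100 = 114/144 * 100
EF = 79.17%


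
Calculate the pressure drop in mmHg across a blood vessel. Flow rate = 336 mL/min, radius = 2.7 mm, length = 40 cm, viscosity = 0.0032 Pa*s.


dP = 8*mu*L*Q / (pi*r^4)
Q = 336 mL/min = 5.6e-06 m^3/s
dP = 343.465 Pa = 343.465 / 133.322 mmHg = 2.576 mmHg


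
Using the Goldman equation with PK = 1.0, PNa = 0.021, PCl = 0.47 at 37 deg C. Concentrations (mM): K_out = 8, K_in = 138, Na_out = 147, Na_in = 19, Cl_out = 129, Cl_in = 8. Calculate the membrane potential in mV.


Vm = (RT/F)*ln((PK*Ko + PNa*Nao + PCl*Cli)/(PK*Ki + PNa*Nai + PCl*Clo))
Numer = 14.847, Denom = 199.029
Vm = -69.37 mV


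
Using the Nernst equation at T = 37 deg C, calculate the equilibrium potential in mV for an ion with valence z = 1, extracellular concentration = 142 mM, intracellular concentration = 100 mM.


E = (RT/(zF)) * ln(C_out/C_in)
T = 37 + 273.15 = 310.15 K
E = (8.314 * 310.15 / (1 * 96485)) * ln(142/100)
E = 9.371 mV


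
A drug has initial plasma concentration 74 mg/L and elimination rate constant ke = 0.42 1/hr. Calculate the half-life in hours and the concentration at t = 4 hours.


t_half = ln(2) / ke = 0.693147 / 0.42 = 1.65 hr
C(t) = C0 * exp(-ke*t) = 74 * exp(-0.42*4)
C(4) = 13.79 mg/L


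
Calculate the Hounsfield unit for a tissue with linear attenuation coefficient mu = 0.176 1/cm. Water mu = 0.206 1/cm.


HU = ((mu_tissue - mu_water) / mu_water) * 1000
HU = ((0.176 - 0.206) / 0.206) * 1000
HU = -145.6


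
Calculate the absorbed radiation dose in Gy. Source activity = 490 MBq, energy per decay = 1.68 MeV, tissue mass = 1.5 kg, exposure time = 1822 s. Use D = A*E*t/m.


A = 490 MBq = 4.9000e+08 Bq
E = 1.68 MeV = 2.69136e-13 J
D = A*E*t/m = 4.9000e+08*2.69136e-13*1822/1.5
D = 0.1602 Gy


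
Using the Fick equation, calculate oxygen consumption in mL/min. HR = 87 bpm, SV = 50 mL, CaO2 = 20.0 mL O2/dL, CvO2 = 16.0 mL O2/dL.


CO = HR*SV = 87*50/1000 = 4.35 L/min
a-v O2 diff = 20.0 - 16.0 = 4 mL/dL
VO2 = CO * (CaO2-CvO2) * 10 dL/L
VO2 = 4.35 * 4 * 10
VO2 = 174 mL/min


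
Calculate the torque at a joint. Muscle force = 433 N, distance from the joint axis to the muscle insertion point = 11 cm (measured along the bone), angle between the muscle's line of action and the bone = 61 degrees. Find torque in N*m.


Torque = F * d * sin(theta)   (moment arm = d*sin(theta))
d = 11 cm = 0.11 m
Torque = 433 * 0.11 * sin(61)
Torque = 41.66 N*m


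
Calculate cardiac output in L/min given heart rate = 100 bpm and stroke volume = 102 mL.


CO = HR * SV
CO = 100 * 102 / 1000
CO = 10.2 L/min


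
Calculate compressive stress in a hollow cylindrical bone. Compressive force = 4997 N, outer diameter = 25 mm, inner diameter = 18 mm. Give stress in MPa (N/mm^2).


A = pi*(r_o^2 - r_i^2)
r_o = 12.5 mm, r_i = 9 mm
A = 236.405 mm^2
sigma = F/A = 4997 / 236.405
sigma = 21.14 MPa


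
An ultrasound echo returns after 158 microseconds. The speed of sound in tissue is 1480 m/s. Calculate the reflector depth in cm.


depth = c * t / 2
t = 158 us = 1.5800e-04 s
depth = 1480 * 1.5800e-04 / 2
depth = 0.11692 m = 11.692 cm


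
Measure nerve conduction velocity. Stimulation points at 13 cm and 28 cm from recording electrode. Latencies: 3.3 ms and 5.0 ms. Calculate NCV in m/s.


Distance = (28 - 13) / 100 = 0.15 m
dt = (5.0 - 3.3) / 1000 = 0.0017 s
NCV = dist / dt = 88.24 m/s


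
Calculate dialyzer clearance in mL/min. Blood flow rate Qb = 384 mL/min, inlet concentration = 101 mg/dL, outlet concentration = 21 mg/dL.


K = Qb * (Cb_in - Cb_out) / Cb_in
K = 384 * (101 - 21) / 101
K = 304.2 mL/min


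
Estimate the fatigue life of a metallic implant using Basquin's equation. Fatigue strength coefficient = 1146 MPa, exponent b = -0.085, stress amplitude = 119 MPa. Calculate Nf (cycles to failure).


sigma_a = sigma_f' * (2Nf)^b
2Nf = (sigma_a/sigma_f')^(1/b)
2Nf = (119/1146)^(1/-0.085)
2Nf = 3.7342872e+11
Nf = 1.8671e+11


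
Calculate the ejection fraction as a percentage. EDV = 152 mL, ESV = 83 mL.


SV = EDV - ESV = 152 - 83 = 69 mL
EF = SV/EDV * 100 = 69/152 * 100
EF = 45.39%


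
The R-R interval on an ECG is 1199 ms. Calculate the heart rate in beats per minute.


HR = 60 / RR_interval(s)
RR = 1199 ms = 1.199 s
HR = 60 / 1.199 = 50.04 bpm


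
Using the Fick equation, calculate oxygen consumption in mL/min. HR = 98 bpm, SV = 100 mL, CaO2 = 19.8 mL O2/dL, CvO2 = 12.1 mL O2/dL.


CO = HR*SV = 98*100/1000 = 9.8 L/min
a-v O2 diff = 19.8 - 12.1 = 7.7 mL/dL
VO2 = CO * (CaO2-CvO2) * 10 dL/L
VO2 = 9.8 * 7.7 * 10
VO2 = 754.6 mL/min


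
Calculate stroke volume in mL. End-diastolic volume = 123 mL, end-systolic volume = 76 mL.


SV = EDV - ESV
SV = 123 - 76
SV = 47 mL


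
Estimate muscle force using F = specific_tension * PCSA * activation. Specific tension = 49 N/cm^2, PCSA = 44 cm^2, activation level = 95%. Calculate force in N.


F = sigma * PCSA * activation
F = 49 * 44 * 0.95
F = 2048 N


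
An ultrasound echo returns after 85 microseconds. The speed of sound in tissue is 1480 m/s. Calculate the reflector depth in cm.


depth = c * t / 2
t = 85 us = 8.5000e-05 s
depth = 1480 * 8.5000e-05 / 2
depth = 0.0629 m = 6.29 cm


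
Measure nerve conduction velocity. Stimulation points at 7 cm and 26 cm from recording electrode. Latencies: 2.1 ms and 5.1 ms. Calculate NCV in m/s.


Distance = (26 - 7) / 100 = 0.19 m
dt = (5.1 - 2.1) / 1000 = 0.003 s
NCV = dist / dt = 63.33 m/s
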